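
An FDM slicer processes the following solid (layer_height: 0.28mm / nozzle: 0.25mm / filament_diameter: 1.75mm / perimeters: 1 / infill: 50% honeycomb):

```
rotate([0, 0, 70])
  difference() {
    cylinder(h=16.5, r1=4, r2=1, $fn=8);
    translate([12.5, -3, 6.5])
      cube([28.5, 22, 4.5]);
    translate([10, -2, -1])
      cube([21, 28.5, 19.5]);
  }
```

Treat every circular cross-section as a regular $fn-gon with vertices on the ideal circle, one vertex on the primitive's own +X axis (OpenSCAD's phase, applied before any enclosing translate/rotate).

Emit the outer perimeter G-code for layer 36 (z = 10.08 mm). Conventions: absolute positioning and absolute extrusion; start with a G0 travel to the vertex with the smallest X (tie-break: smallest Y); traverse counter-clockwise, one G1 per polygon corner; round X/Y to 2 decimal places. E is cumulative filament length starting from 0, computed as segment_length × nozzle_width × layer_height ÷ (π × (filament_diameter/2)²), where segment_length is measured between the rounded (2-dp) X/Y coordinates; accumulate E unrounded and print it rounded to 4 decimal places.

G0 X-2.04 Y0.74 Z10.08
G1 X-1.96 Y-0.92 E0.0484
G1 X-0.74 Y-2.04 E0.0966
G1 X0.92 Y-1.96 E0.1449
G1 X2.04 Y-0.74 E0.1931
G1 X1.96 Y0.92 E0.2415
G1 X0.74 Y2.04 E0.2897
G1 X-0.92 Y1.96 E0.3381
G1 X-2.04 Y0.74 E0.3863

At z = 10.08 mm: the cone contributes a regular 8-gon of circumradius 2.167 (interpolated between r1=4 and r2=1 at t=0.611); the cube at (12.5, -3) is present — its section is the full 28.5×22 rectangle; the cube at (10, -2) (footprint 21×28.5) is included at this height; Subtracting the remaining from the first: starting from the cone, the 28.5×22 cube at (12.5, -3) misses the remaining region (no effect); the 21×28.5 cube at (10, -2) misses the remaining region (no effect) — 1 connected region; (rotated 70° about Z; rotation is an isometry so areas/perimeters/island counts are preserved). The outline is a single polygon with 8 vertices. Extrusion per mm of travel: 0.25 × 0.28 / (π × 0.875²) = 0.029103. Accumulating E over each segment gives final E = 0.3863.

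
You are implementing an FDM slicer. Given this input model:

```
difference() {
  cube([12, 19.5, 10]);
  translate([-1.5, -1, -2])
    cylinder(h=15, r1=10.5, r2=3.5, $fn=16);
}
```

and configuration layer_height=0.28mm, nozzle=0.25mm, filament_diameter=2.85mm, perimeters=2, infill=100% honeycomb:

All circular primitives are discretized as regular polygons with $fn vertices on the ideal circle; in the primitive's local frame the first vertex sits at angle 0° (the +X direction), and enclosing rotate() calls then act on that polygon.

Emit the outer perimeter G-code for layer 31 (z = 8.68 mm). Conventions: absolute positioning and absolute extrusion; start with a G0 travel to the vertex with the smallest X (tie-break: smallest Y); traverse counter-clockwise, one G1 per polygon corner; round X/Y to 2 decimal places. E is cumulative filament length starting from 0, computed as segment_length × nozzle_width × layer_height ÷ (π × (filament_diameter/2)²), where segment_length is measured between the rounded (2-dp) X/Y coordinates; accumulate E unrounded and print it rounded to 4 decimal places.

G0 X0.00 Y4.22 Z8.68
G1 X0.61 Y4.10 E0.0068
G1 X2.40 Y2.90 E0.0305
G1 X3.60 Y1.11 E0.0541
G1 X3.82 Y0.00 E0.0665
G1 X12.00 Y0.00 E0.1563
G1 X12.00 Y19.50 E0.3703
G1 X0.00 Y19.50 E0.5019
G1 X0.00 Y4.22 E0.6696

At z = 8.68 mm: the cube is present — its section is the full 12×19.5 rectangle; the cone at (-1.5, -1) contributes a regular 16-gon of circumradius 5.516 (interpolated between r1=10.5 and r2=3.5 at t=0.712); After the difference (first − rest): starting from the 12×19.5 cube, the cone at (-1.5, -1) partially overlaps it — only the 11.32 mm² overlap (of its 93.15 mm²) is removed, clipping the outline — 1 connected region. The outline is a single polygon with 8 vertices. Extrusion per mm of travel: 0.25 × 0.28 / (π × 1.425²) = 0.010973. Accumulating E over each segment gives final E = 0.6696.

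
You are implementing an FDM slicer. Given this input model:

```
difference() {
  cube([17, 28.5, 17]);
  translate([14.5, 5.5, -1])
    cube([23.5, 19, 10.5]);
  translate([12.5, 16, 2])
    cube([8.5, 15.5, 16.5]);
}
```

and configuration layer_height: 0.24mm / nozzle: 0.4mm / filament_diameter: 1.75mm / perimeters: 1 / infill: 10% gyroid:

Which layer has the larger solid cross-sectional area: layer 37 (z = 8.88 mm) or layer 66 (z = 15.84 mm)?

layer 66 (z = 15.84 mm)

Layer 37 (z = 8.88): the 17×28.5 cube contributes its full rectangle (area 484.50 mm²); the cube at (14.5, 5.5) (footprint 23.5×19) is included at this height (area 446.50 mm²); the cube at (12.5, 16) (footprint 8.5×15.5) is included at this height (area 131.75 mm²); Taking the first minus the rest: starting from the 17×28.5 cube (484.50 mm²), the 23.5×19 cube at (14.5, 5.5) partially overlaps it — only the 47.50 mm² overlap (of its 446.50 mm²) is removed, clipping the outline; the 8.5×15.5 cube at (12.5, 16) partially overlaps it — only the 35.00 mm² overlap (of its 131.75 mm²) is removed, clipping the outline — area = 402.00 mm². So its area = 402.00 mm². Layer 66 (z = 15.84): the cube is present — its section is the full 17×28.5 rectangle (area 484.50 mm²); the cube at (14.5, 5.5) is not intersected at this z (z outside [-1, 9.5]); the cube at (12.5, 16) (footprint 8.5×15.5) is included at this height (area 131.75 mm²); Taking the first minus the rest: starting from the 17×28.5 cube (484.50 mm²), the 8.5×15.5 cube at (12.5, 16) partially overlaps it — only the 56.25 mm² overlap (of its 131.75 mm²) is removed, clipping the outline — area = 428.25 mm². So its area = 428.25 mm². Layer 66 is larger (428.25 vs 402.00 mm²).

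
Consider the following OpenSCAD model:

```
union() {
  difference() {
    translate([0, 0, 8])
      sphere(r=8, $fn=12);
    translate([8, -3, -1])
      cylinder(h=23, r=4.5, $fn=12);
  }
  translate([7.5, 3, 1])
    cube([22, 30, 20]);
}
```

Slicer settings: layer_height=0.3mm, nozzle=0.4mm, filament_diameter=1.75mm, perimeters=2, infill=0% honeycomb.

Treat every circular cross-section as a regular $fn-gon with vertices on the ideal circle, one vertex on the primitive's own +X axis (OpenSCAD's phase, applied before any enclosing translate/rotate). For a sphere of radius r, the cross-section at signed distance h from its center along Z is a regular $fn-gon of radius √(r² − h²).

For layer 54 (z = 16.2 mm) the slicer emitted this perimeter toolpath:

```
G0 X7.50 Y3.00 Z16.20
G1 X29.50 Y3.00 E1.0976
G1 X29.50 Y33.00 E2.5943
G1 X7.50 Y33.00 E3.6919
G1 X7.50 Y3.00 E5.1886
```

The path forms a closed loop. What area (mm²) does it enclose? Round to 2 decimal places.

660.00 mm²

Apply the shoelace formula to the sequence of (X, Y) vertices; enclosed area = 660.00 mm².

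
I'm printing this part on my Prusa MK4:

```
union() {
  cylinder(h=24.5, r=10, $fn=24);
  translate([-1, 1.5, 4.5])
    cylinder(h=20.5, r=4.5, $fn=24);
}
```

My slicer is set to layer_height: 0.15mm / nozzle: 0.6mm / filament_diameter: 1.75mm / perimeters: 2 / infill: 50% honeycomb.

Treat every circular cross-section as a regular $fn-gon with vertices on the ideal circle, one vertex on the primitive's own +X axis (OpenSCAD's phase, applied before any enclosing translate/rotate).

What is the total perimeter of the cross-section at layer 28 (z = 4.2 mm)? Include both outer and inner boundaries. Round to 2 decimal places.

62.65 mm

At z = 4.2 mm: the r=10 cylinder gives a regular 24-gon of circumradius 10 (constant along its height) (perimeter = 2·24·10.000·sin(180°/24) = 62.65 mm); the cylinder at (-1, 1.5) is absent (z outside [4.5, 25]); Taking the union: only the r=10 cylinder is present, so the union is just that shape — boundary = 62.65 mm. Overall, the cross-section is a single solid region. Total boundary length (outer) = 62.65 mm.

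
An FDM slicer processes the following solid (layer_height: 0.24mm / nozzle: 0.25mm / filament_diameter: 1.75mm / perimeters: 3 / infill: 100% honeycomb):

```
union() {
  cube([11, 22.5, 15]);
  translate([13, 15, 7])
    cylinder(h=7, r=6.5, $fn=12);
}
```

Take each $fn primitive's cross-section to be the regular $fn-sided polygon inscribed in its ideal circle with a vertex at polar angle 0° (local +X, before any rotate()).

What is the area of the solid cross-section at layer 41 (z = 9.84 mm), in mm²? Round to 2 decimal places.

335.80 mm²

At z = 9.84 mm: the cube (footprint 11×22.5) is included at this height (area 247.50 mm²); the r=6.5 cylinder at (13, 15) contributes a regular 12-gon of circumradius 6.5 (area = (12/2)·6.500²·sin(360°/12) = 126.75 mm²); Combining (union): the regions partially overlap — summed areas 374.25 mm² minus the doubly-counted overlap 38.45 mm² gives 335.80 mm² — area = 335.80 mm². Overall, the cross-section is a single solid region. Net area = 335.80 mm².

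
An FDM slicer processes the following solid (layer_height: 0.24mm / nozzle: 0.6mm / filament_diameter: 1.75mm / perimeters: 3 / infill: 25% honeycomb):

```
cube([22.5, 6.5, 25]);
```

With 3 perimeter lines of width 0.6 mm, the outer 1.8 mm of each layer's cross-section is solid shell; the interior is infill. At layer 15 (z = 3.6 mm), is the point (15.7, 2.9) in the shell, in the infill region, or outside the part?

infill

At z = 3.6 mm: the cube (footprint 22.5×6.5) is included at this height. Overall, the cross-section is a single solid region. The nearest boundary edge runs (0.00, 0.00)→(22.50, 0.00); distance from the point to it = 2.90 mm. The point is inside the cross-section and 2.90 mm from the nearest boundary — more than the 1.8 mm shell width (3 × 0.6), so it's in the infill interior.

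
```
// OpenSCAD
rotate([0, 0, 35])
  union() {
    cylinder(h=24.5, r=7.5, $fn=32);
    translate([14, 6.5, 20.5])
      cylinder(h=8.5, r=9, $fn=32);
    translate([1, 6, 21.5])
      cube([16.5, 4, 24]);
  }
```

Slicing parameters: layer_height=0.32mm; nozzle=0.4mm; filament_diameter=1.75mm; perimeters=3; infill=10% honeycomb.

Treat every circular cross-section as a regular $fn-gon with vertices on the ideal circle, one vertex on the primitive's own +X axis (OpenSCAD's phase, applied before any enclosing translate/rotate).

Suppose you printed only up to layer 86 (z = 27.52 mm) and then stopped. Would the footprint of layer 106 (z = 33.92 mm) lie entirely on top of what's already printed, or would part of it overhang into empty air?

entirely on top

Compare the two slices. At z = 27.52: the cylinder is absent (z outside [0, 24.5]); the r=9 cylinder at (14, 6.5) contributes a regular 32-gon of circumradius 9 (area = (32/2)·9.000²·sin(360°/32) = 252.84 mm²); the cube at (1, 6) (footprint 16.5×4) is included at this height (area 66.00 mm²); Merging all regions: the regions partially overlap — summed areas 318.84 mm² minus the doubly-counted overlap 49.07 mm² gives 269.76 mm² — area = 269.76 mm²; (rotated 35° about Z; rotation is an isometry so areas/perimeters/island counts are preserved). At z = 33.92: the cylinder is absent (z outside [0, 24.5]); the cylinder at (14, 6.5) does not reach this height (z outside [20.5, 29]); the cube at (1, 6) is present — its section is the full 16.5×4 rectangle (area 66.00 mm²); Merging all regions: only the 16.5×4 cube at (1, 6) is present, so the union is just that shape — area = 66.00 mm²; (whole slice rotated 35° about Z — lengths, areas and connectivity unchanged). Checking containment: the cross-section at z = 33.92 is a subset of the cross-section at z = 27.52.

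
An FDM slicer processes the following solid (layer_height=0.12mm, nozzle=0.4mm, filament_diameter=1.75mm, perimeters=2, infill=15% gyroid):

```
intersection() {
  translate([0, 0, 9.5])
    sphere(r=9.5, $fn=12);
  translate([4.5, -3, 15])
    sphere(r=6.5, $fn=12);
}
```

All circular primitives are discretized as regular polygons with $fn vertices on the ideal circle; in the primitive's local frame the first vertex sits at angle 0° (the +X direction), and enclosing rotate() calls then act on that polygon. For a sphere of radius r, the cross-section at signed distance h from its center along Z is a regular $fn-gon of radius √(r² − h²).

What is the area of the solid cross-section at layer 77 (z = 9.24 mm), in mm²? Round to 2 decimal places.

At z = 9.24 mm: the r=9.5 sphere slices to a regular 12-gon of circumradius 9.496 (√(r²−h²) with h=0.26 from center) (area = (12/2)·9.496²·sin(360°/12) = 270.55 mm²); the r=6.5 sphere at (4.5, -3) slices to a regular 12-gon of circumradius 3.012 (√(r²−h²) with h=5.76 from center) (area = (12/2)·3.012²·sin(360°/12) = 27.22 mm²); After intersecting: the r=6.5 sphere at (4.5, -3) lies inside the r=9.5 sphere, so the common part is the r=6.5 sphere at (4.5, -3) itself — area = 27.22 mm². Overall, the cross-section is a single solid region. Net area = 27.22 mm².

27.22 mm²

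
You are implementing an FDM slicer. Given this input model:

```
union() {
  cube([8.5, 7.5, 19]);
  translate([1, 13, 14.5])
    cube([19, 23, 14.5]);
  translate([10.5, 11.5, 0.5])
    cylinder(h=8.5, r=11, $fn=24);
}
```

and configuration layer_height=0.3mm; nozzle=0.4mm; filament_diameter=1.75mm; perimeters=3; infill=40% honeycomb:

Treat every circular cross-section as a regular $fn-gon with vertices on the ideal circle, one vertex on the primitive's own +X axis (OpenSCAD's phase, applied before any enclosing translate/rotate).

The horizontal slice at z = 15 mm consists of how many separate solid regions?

2

At z = 15 mm: the cube is present — its section is the full 8.5×7.5 rectangle; the 19×23 cube at (1, 13) contributes its full rectangle; the cylinder at (10.5, 11.5) is absent (z outside [0.5, 9]); Taking the union: the 2 present regions are separate (no shared area or edge), so areas and boundary lengths simply add and each stays a separate island — 2 connected regions. The result has 2 disconnected regions.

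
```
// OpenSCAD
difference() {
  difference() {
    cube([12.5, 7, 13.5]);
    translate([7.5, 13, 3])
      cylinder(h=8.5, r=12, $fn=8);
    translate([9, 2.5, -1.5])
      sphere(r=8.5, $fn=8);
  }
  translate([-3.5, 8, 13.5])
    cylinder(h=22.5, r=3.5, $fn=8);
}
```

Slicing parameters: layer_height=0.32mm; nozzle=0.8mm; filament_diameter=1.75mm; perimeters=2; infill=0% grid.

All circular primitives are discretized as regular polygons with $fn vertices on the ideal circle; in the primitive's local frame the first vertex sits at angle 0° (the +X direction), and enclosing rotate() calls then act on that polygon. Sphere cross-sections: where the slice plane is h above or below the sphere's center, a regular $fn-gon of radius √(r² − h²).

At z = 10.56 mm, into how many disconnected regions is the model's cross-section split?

1

At z = 10.56 mm: the cube (footprint 12.5×7) is included at this height; the r=12 cylinder at (7.5, 13) gives a regular 8-gon of circumradius 12 (constant along its height); the sphere at (9, 2.5) is not intersected at this z (|z−center|=12.060 > r=8.5); Subtracting the remaining from the first: starting from the 12.5×7 cube, the r=12 cylinder at (7.5, 13) partially overlaps it — only the 58.17 mm² overlap (of its 407.29 mm²) is removed, clipping the outline — 1 connected region; the cylinder at (-3.5, 8) does not reach this height (z outside [13.5, 36]); Subtracting the remaining from the first: none of the subtracted shapes is present at this height, so the result so far is unchanged — 1 connected region. The result has 1 disconnected region.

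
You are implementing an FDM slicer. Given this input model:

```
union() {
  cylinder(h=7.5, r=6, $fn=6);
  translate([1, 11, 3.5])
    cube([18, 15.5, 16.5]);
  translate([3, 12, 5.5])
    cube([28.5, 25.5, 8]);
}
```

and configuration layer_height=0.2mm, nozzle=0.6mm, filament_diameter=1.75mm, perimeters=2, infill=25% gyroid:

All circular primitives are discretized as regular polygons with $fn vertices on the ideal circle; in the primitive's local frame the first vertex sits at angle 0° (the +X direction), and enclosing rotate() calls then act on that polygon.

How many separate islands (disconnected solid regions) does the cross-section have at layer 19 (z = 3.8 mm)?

At z = 3.8 mm: the cylinder: section is a regular 6-gon, circumradius r=6; the cube at (1, 11) (footprint 18×15.5) is included at this height; the cube at (3, 12) is absent (z outside [5.5, 13.5]); Taking the union: the 2 present regions are separate (no shared area or edge), so areas and boundary lengths simply add and each stays a separate island — 2 connected regions. Overall, the cross-section has 2 separate islands. Island count = 2.

2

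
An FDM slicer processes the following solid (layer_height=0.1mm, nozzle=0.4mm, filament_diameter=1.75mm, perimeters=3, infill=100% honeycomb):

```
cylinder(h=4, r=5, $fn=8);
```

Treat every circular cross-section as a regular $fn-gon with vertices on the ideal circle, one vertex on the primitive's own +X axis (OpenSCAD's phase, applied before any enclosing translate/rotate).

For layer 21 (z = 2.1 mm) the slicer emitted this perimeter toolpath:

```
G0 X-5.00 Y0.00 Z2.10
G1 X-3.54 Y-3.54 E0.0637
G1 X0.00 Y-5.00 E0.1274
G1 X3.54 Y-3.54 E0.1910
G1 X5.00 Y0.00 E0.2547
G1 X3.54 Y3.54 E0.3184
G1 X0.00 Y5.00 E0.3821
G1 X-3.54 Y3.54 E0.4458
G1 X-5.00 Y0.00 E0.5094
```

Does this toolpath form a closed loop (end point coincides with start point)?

yes

Start point (G0): (-5.00, 0.00). End point (last G1): the path returns to the start — closed.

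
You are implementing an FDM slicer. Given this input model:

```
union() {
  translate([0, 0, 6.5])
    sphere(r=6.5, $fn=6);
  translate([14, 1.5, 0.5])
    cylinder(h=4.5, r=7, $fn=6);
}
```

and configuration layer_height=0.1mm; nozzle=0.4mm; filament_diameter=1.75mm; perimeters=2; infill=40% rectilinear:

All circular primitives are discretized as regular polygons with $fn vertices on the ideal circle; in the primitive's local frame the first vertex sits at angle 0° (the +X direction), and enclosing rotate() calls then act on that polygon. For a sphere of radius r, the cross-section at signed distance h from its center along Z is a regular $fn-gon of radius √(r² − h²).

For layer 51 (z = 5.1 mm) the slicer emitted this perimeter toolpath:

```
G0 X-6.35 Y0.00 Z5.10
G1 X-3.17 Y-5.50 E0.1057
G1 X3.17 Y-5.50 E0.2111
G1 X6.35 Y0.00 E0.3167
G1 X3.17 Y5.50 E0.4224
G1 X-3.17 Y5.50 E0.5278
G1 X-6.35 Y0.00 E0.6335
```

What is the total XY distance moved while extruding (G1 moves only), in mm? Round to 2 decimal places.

Sum the Euclidean lengths of each G1 segment: total = 38.09 mm.

38.09 mm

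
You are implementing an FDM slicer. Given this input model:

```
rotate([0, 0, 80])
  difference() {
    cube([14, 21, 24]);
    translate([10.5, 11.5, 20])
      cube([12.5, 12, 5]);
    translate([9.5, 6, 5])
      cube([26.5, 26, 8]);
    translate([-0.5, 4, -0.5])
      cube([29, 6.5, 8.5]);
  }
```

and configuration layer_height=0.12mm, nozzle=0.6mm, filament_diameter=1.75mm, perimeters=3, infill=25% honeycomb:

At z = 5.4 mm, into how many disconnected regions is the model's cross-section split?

2

At z = 5.4 mm: the cube (footprint 14×21) is included at this height; the cube at (10.5, 11.5) is absent (z outside [20, 25]); the cube at (9.5, 6) is present — its section is the full 26.5×26 rectangle; the cube at (-0.5, 4) is present — its section is the full 29×6.5 rectangle; After the difference (first − rest): starting from the 14×21 cube, the 26.5×26 cube at (9.5, 6) partially overlaps it — only the 67.50 mm² overlap (of its 689.00 mm²) is removed, clipping the outline; the 29×6.5 cube at (-0.5, 4) partially overlaps it — only the 70.75 mm² overlap (of its 188.50 mm²) is removed, clipping the outline — 2 connected regions; (rotated 80° about Z; rotation is an isometry so areas/perimeters/island counts are preserved). The result has 2 disconnected regions.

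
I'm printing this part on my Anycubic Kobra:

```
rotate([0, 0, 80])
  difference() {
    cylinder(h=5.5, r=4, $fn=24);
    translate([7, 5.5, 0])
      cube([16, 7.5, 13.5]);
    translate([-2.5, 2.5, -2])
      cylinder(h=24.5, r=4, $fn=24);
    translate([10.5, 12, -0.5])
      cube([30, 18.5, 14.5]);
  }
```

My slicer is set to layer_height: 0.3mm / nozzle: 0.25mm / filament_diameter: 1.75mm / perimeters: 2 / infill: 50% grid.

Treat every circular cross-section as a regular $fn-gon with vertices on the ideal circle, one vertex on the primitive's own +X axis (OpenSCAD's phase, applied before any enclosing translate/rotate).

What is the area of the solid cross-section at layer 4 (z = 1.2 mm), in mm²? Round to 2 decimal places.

27.16 mm²

At z = 1.2 mm: the cylinder: section is a regular 24-gon, circumradius r=4 (area = (24/2)·4.000²·sin(360°/24) = 49.69 mm²); the cube at (7, 5.5) (footprint 16×7.5) is included at this height (area 120.00 mm²); the cylinder at (-2.5, 2.5): section is a regular 24-gon, circumradius r=4 (area = (24/2)·4.000²·sin(360°/24) = 49.69 mm²); the 30×18.5 cube at (10.5, 12) contributes its full rectangle (area 555.00 mm²); After the difference (first − rest): starting from the r=4 cylinder (49.69 mm²), the 16×7.5 cube at (7, 5.5) misses the remaining region (no effect); the r=4 cylinder at (-2.5, 2.5) partially overlaps it — only the 22.54 mm² overlap (of its 49.69 mm²) is removed, clipping the outline; the 30×18.5 cube at (10.5, 12) misses the remaining region (no effect) — area = 27.16 mm²; (rotated 80° about Z; rotation is an isometry so areas/perimeters/island counts are preserved). Overall, the cross-section is a single solid region. Net area = 27.16 mm².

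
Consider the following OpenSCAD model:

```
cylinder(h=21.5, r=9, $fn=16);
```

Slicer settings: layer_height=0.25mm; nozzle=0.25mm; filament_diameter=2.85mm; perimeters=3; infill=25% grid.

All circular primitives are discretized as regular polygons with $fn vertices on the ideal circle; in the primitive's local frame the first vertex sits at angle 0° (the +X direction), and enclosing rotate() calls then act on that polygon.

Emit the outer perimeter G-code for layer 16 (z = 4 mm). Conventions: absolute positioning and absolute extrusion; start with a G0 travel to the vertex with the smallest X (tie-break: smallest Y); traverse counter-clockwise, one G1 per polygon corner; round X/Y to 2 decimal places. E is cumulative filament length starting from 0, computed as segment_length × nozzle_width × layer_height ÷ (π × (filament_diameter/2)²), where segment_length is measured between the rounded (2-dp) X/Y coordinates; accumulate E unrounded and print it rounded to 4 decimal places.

G0 X-9.00 Y0.00 Z4.00
G1 X-8.31 Y-3.44 E0.0344
G1 X-6.36 Y-6.36 E0.0688
G1 X-3.44 Y-8.31 E0.1032
G1 X0.00 Y-9.00 E0.1375
G1 X3.44 Y-8.31 E0.1719
G1 X6.36 Y-6.36 E0.2063
G1 X8.31 Y-3.44 E0.2407
G1 X9.00 Y0.00 E0.2751
G1 X8.31 Y3.44 E0.3095
G1 X6.36 Y6.36 E0.3439
G1 X3.44 Y8.31 E0.3783
G1 X0.00 Y9.00 E0.4126
G1 X-3.44 Y8.31 E0.4470
G1 X-6.36 Y6.36 E0.4814
G1 X-8.31 Y3.44 E0.5158
G1 X-9.00 Y0.00 E0.5502

At z = 4 mm: the r=9 cylinder gives a regular 16-gon of circumradius 9 (constant along its height). The outline is a single polygon with 16 vertices. Extrusion per mm of travel: 0.25 × 0.25 / (π × 1.425²) = 0.009797. Accumulating E over each segment gives final E = 0.5502.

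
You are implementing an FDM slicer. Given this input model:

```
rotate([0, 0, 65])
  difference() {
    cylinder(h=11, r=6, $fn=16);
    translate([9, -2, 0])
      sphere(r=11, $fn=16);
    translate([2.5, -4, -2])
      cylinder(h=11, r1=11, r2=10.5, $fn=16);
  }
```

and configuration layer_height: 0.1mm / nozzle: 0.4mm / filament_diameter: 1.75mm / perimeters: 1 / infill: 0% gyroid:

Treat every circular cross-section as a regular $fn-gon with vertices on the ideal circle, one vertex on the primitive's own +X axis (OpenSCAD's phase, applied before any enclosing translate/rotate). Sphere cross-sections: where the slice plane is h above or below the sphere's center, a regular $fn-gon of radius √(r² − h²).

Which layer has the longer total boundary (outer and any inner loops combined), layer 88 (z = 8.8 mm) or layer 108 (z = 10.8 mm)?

Layer 88 (z = 8.8): the r=6 cylinder gives a regular 16-gon of circumradius 6 (constant along its height) (perimeter = 2·16·6.000·sin(180°/16) = 37.46 mm); the sphere at (9, -2): section is a regular 16-gon, circumradius = √(r²−h²) = √(11²−8.8²) = 6.600 (perimeter = 2·16·6.600·sin(180°/16) = 41.20 mm); the cone at (2.5, -4) (r1=11→r2=10.5) has section circumradius 10.509 here — a regular 16-gon (perimeter = 2·16·10.509·sin(180°/16) = 65.61 mm); After the difference (first − rest): starting from the r=6 cylinder, the r=11 sphere at (9, -2) partially overlaps it — only the 18.45 mm² overlap (of its 133.36 mm²) is removed, clipping the outline; the cone at (2.5, -4) partially overlaps it — only the 90.87 mm² overlap (of its 338.11 mm²) is removed, clipping the outline — boundary = 7.62 mm; (whole slice rotated 65° about Z — lengths, areas and connectivity unchanged). So its perimeter = 7.62 mm. Layer 108 (z = 10.8): the r=6 cylinder gives a regular 16-gon of circumradius 6 (constant along its height) (perimeter = 2·16·6.000·sin(180°/16) = 37.46 mm); the r=11 sphere at (9, -2) slices to a regular 16-gon of circumradius 2.088 (√(r²−h²) with h=10.8 from center) (perimeter = 2·16·2.088·sin(180°/16) = 13.04 mm); the cone at (2.5, -4) is not intersected at this z (z outside [-2, 9]); Subtracting the remaining from the first: starting from the r=6 cylinder, the r=11 sphere at (9, -2) misses the remaining region (no effect) — boundary = 37.46 mm; (whole slice rotated 65° about Z — lengths, areas and connectivity unchanged). So its perimeter = 37.46 mm. Layer 108 is larger (37.46 vs 7.62 mm).

layer 108 (z = 10.8 mm)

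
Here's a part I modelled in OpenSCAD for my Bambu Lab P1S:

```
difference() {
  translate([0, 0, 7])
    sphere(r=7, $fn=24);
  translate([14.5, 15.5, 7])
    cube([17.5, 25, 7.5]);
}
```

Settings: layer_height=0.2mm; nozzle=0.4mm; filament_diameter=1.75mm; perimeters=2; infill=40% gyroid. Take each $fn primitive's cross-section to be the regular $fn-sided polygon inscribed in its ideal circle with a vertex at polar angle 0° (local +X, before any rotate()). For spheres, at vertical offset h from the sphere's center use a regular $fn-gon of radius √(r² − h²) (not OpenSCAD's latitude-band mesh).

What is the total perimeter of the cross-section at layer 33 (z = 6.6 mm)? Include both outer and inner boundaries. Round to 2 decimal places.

43.79 mm

At z = 6.6 mm: the sphere: section is a regular 24-gon, circumradius = √(r²−h²) = √(7²−0.4²) = 6.989 (perimeter = 2·24·6.989·sin(180°/24) = 43.79 mm); the cube at (14.5, 15.5) does not reach this height (z outside [7, 14.5]); Taking the first minus the rest: none of the subtracted shapes is present at this height, so the r=7 sphere is unchanged — boundary = 43.79 mm. Overall, the cross-section is a single solid region. Total boundary length (outer) = 43.79 mm.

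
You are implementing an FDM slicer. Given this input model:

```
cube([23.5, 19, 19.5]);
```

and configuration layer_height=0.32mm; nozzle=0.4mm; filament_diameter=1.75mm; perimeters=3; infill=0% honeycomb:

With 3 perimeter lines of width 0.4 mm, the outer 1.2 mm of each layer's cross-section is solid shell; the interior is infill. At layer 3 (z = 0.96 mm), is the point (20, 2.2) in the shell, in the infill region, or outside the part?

infill

At z = 0.96 mm: the 23.5×19 cube contributes its full rectangle. Overall, the cross-section is a single solid region. The nearest boundary edge runs (0.00, 0.00)→(23.50, 0.00); distance from the point to it = 2.20 mm. The point is inside the cross-section and 2.20 mm from the nearest boundary — more than the 1.2 mm shell width (3 × 0.4), so it's in the infill interior.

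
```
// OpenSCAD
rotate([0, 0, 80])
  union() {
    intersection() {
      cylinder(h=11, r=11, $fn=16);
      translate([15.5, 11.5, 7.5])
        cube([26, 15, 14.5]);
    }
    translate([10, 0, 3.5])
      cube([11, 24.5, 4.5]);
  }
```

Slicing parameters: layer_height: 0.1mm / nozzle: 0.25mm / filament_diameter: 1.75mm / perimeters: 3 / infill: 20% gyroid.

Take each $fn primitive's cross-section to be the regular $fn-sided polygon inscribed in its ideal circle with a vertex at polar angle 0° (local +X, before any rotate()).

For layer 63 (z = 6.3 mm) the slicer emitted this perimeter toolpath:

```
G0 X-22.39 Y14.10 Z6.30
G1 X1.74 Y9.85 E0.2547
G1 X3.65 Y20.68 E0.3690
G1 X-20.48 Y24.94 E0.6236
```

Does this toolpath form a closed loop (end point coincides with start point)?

no

Start point (G0): (-22.39, 14.10). End point (last G1): the path does not return to the start — open.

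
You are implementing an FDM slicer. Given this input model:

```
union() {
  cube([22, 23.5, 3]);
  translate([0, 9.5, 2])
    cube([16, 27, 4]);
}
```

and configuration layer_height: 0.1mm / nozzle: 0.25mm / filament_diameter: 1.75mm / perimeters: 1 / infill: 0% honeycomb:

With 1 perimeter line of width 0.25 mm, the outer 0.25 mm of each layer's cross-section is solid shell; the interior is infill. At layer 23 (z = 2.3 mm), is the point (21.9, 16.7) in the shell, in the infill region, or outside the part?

At z = 2.3 mm: the cube (footprint 22×23.5) is included at this height; the cube at (0, 9.5) (footprint 16×27) is included at this height; Merging all regions: the regions partially overlap (shared area 224.00 mm²), so overlapping operands fuse into one piece — 1 connected region. Overall, the cross-section is a single solid region. The nearest boundary edge runs (22.00, 23.50)→(22.00, 0.00); distance from the point to it = 0.10 mm. The point is inside the cross-section, 0.10 mm from the nearest boundary — within the 0.25 mm shell band (1 × 0.25).

shell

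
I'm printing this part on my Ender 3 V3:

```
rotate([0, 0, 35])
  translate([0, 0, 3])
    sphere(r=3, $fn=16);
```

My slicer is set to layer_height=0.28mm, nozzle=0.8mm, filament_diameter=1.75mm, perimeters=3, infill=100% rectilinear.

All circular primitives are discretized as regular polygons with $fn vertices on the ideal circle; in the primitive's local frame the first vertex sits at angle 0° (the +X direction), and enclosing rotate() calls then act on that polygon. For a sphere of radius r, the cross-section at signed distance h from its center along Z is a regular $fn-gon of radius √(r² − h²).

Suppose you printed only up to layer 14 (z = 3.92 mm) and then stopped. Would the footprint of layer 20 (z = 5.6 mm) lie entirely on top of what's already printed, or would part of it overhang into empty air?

entirely on top

Compare the two slices. At z = 3.92: the r=3 sphere contributes a regular 16-gon of circumradius √(3²−0.92²) = 2.855 (area = (16/2)·2.855²·sin(360°/16) = 24.96 mm²); (whole slice rotated 35° about Z — lengths, areas and connectivity unchanged). At z = 5.6: the sphere: section is a regular 16-gon, circumradius = √(r²−h²) = √(3²−2.6²) = 1.497 (area = (16/2)·1.497²·sin(360°/16) = 6.86 mm²); (whole slice rotated 35° about Z — lengths, areas and connectivity unchanged). Checking containment: the cross-section at z = 5.6 is a subset of the cross-section at z = 3.92.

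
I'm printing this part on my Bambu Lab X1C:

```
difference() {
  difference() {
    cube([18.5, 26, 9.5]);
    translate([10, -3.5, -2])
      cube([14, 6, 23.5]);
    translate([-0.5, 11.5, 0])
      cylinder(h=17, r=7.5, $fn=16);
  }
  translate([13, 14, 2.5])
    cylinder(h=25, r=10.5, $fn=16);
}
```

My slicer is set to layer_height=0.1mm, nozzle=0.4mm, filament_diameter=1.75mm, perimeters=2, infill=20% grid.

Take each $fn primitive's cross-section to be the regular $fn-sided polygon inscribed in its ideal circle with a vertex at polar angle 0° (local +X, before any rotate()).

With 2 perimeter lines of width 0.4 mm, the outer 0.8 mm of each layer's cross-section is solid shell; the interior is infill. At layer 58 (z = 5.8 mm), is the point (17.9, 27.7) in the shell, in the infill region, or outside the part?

At z = 5.8 mm: the 18.5×26 cube contributes its full rectangle; the cube at (10, -3.5) is present — its section is the full 14×6 rectangle; the r=7.5 cylinder at (-0.5, 11.5) gives a regular 16-gon of circumradius 7.5 (constant along its height); After the difference (first − rest): starting from the 18.5×26 cube, the 14×6 cube at (10, -3.5) partially overlaps it — only the 21.25 mm² overlap (of its 84.00 mm²) is removed, clipping the outline; the r=7.5 cylinder at (-0.5, 11.5) partially overlaps it — only the 78.65 mm² overlap (of its 172.21 mm²) is removed, clipping the outline — 1 connected region; the cylinder at (13, 14): section is a regular 16-gon, circumradius r=10.5; Subtracting the remaining from the first: starting from the result so far, the r=10.5 cylinder at (13, 14) partially overlaps it — only the 246.77 mm² overlap (of its 337.53 mm²) is removed, clipping the outline — 2 connected regions. Overall, the cross-section has 2 separate islands. The nearest boundary edge runs (0.00, 26.00)→(18.50, 26.00); distance from the point to it = 1.70 mm. The point is not inside any of the regions above, so it lies outside the cross-section (1.70 mm from the nearest boundary).

outside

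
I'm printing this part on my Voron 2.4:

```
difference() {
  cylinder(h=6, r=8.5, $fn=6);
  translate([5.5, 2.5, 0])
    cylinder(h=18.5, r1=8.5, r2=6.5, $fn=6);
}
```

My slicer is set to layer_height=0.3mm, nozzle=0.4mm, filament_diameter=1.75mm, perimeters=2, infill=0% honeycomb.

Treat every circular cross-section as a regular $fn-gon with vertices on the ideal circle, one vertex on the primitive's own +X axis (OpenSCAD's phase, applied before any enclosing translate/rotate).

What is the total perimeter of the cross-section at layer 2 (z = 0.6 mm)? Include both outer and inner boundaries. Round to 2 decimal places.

At z = 0.6 mm: the cylinder: section is a regular 6-gon, circumradius r=8.5 (perimeter = 2·6·8.500·sin(180°/6) = 51.00 mm); the cone at (5.5, 2.5): at t=0.032 of its height the radius interpolates to r₁+(r₂−r₁)t = 8.435, giving a regular 6-gon of that circumradius (perimeter = 2·6·8.435·sin(180°/6) = 50.61 mm); Subtracting the remaining from the first: starting from the r=8.5 cylinder, the cone at (5.5, 2.5) partially overlaps it — only the 94.59 mm² overlap (of its 184.86 mm²) is removed, clipping the outline — boundary = 51.06 mm. Overall, the cross-section is a single solid region. Total boundary length (outer) = 51.06 mm.

51.06 mm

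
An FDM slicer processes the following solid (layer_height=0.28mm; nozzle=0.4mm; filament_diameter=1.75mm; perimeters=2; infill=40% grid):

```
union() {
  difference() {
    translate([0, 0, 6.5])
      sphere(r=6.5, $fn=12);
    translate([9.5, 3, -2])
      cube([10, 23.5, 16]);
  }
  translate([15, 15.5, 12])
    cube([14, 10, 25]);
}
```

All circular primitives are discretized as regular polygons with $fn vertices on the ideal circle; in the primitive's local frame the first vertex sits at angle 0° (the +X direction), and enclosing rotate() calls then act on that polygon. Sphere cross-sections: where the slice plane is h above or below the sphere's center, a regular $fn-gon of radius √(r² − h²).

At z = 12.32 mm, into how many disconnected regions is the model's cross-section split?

2

At z = 12.32 mm: the sphere: section is a regular 12-gon, circumradius = √(r²−h²) = √(6.5²−5.82²) = 2.894; the cube at (9.5, 3) (footprint 10×23.5) is included at this height; Subtracting the remaining from the first: starting from the r=6.5 sphere, the 10×23.5 cube at (9.5, 3) misses the remaining region (no effect) — 1 connected region; the cube at (15, 15.5) is present — its section is the full 14×10 rectangle; Taking the union: the 2 present regions are separate (no shared area or edge), so areas and boundary lengths simply add and each stays a separate island — 2 connected regions. The result has 2 disconnected regions.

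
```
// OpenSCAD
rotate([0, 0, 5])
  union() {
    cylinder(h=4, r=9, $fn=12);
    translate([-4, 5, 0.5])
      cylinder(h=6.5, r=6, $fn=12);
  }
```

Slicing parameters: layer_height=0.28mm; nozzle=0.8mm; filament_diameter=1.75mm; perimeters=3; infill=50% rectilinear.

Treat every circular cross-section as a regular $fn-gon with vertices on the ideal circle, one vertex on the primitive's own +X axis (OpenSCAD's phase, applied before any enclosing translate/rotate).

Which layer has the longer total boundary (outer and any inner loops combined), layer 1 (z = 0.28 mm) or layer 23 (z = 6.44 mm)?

layer 1 (z = 0.28 mm)

Layer 1 (z = 0.28): the r=9 cylinder gives a regular 12-gon of circumradius 9 (constant along its height) (perimeter = 2·12·9.000·sin(180°/12) = 55.90 mm); the cylinder at (-4, 5) is absent (z outside [0.5, 7]); Taking the union: only the r=9 cylinder is present, so the union is just that shape — boundary = 55.90 mm; (whole slice rotated 5° about Z — lengths, areas and connectivity unchanged). So its perimeter = 55.90 mm. Layer 23 (z = 6.44): the cylinder does not reach this height (z outside [0, 4]); the r=6 cylinder at (-4, 5) gives a regular 12-gon of circumradius 6 (constant along its height) (perimeter = 2·12·6.000·sin(180°/12) = 37.27 mm); Combining (union): only the r=6 cylinder at (-4, 5) is present, so the union is just that shape — boundary = 37.27 mm; (rotated 5° about Z; rotation is an isometry so areas/perimeters/island counts are preserved). So its perimeter = 37.27 mm. Layer 1 is larger (55.90 vs 37.27 mm).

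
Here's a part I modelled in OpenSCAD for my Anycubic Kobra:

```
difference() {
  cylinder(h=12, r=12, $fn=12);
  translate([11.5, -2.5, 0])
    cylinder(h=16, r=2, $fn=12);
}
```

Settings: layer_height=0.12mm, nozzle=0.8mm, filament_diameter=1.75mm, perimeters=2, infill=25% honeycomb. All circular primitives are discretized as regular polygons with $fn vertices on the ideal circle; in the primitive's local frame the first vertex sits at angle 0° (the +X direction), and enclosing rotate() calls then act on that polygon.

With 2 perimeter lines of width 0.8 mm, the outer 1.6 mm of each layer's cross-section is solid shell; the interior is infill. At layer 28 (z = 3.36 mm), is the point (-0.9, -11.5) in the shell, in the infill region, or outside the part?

At z = 3.36 mm: the r=12 cylinder contributes a regular 12-gon of circumradius 12; the cylinder at (11.5, -2.5): section is a regular 12-gon, circumradius r=2; After the difference (first − rest): starting from the r=12 cylinder, the r=2 cylinder at (11.5, -2.5) partially overlaps it — only the 5.37 mm² overlap (of its 12.00 mm²) is removed, clipping the outline — 1 connected region. Overall, the cross-section is a single solid region. The nearest boundary edge runs (-0.00, -12.00)→(-6.00, -10.39); distance from the point to it = 0.25 mm. The point is inside the cross-section, 0.25 mm from the nearest boundary — within the 1.6 mm shell band (2 × 0.8).

shell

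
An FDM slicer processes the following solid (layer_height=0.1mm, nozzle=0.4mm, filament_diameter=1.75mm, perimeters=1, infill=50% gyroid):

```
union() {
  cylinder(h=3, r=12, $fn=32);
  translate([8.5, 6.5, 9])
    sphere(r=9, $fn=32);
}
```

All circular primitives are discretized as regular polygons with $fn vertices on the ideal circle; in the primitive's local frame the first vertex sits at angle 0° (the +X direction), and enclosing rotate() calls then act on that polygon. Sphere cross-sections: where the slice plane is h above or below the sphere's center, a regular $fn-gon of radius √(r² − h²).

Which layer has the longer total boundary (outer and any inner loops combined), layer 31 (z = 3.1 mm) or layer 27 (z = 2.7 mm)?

Layer 31 (z = 3.1): the cylinder is absent (z outside [0, 3]); the sphere at (8.5, 6.5): section is a regular 32-gon, circumradius = √(r²−h²) = √(9²−5.9²) = 6.796 (perimeter = 2·32·6.796·sin(180°/32) = 42.63 mm); Taking the union: only the r=9 sphere at (8.5, 6.5) is present, so the union is just that shape — boundary = 42.63 mm. So its perimeter = 42.63 mm. Layer 27 (z = 2.7): the r=12 cylinder contributes a regular 32-gon of circumradius 12 (perimeter = 2·32·12.000·sin(180°/32) = 75.28 mm); the sphere at (8.5, 6.5): section is a regular 32-gon, circumradius = √(r²−h²) = √(9²−6.3²) = 6.427 (perimeter = 2·32·6.427·sin(180°/32) = 40.32 mm); Merging all regions: the regions partially overlap (shared area 72.97 mm²), so the edge portions inside another operand are dropped and the merged outline is re-measured after clipping — boundary = 83.13 mm. So its perimeter = 83.13 mm. Layer 27 is larger (83.13 vs 42.63 mm).

layer 27 (z = 2.7 mm)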